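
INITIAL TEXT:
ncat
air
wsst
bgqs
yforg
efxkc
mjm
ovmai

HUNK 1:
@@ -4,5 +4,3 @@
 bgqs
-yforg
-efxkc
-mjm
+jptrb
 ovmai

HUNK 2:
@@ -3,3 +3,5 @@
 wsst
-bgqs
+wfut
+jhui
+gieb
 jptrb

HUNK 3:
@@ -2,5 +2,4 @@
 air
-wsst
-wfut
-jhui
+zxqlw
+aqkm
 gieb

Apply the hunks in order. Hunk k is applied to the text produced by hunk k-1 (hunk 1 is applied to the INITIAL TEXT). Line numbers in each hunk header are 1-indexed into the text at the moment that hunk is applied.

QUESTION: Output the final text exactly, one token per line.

Answer: ncat
air
zxqlw
aqkm
gieb
jptrb
ovmai

Derivation:
Hunk 1: at line 4 remove [yforg,efxkc,mjm] add [jptrb] -> 6 lines: ncat air wsst bgqs jptrb ovmai
Hunk 2: at line 3 remove [bgqs] add [wfut,jhui,gieb] -> 8 lines: ncat air wsst wfut jhui gieb jptrb ovmai
Hunk 3: at line 2 remove [wsst,wfut,jhui] add [zxqlw,aqkm] -> 7 lines: ncat air zxqlw aqkm gieb jptrb ovmai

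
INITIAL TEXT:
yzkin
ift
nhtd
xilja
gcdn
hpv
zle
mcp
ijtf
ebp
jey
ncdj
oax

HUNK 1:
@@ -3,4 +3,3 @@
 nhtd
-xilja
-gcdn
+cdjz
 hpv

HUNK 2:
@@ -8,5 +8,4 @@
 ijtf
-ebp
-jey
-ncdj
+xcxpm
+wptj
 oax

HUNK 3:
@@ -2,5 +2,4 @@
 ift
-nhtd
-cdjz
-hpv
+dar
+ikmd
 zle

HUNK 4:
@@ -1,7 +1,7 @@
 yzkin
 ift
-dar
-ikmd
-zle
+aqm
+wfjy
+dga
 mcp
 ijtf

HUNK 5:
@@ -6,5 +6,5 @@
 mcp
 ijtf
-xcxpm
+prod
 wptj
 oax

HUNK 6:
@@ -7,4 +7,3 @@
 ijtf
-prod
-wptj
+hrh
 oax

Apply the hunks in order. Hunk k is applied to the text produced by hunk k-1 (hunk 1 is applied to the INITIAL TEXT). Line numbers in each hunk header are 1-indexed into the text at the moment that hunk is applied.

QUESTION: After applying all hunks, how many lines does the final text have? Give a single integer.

Hunk 1: at line 3 remove [xilja,gcdn] add [cdjz] -> 12 lines: yzkin ift nhtd cdjz hpv zle mcp ijtf ebp jey ncdj oax
Hunk 2: at line 8 remove [ebp,jey,ncdj] add [xcxpm,wptj] -> 11 lines: yzkin ift nhtd cdjz hpv zle mcp ijtf xcxpm wptj oax
Hunk 3: at line 2 remove [nhtd,cdjz,hpv] add [dar,ikmd] -> 10 lines: yzkin ift dar ikmd zle mcp ijtf xcxpm wptj oax
Hunk 4: at line 1 remove [dar,ikmd,zle] add [aqm,wfjy,dga] -> 10 lines: yzkin ift aqm wfjy dga mcp ijtf xcxpm wptj oax
Hunk 5: at line 6 remove [xcxpm] add [prod] -> 10 lines: yzkin ift aqm wfjy dga mcp ijtf prod wptj oax
Hunk 6: at line 7 remove [prod,wptj] add [hrh] -> 9 lines: yzkin ift aqm wfjy dga mcp ijtf hrh oax
Final line count: 9

Answer: 9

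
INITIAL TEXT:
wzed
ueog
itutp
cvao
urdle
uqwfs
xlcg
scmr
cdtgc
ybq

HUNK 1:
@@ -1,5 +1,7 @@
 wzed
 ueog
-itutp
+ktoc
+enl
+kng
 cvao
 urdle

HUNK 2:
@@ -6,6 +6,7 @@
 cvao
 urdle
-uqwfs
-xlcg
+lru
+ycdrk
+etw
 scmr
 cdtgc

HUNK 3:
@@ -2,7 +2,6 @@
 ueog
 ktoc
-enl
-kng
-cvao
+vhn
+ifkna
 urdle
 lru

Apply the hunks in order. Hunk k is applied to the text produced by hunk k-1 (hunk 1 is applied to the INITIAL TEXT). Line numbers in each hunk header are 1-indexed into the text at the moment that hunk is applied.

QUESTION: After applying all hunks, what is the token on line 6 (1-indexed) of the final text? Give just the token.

Answer: urdle

Derivation:
Hunk 1: at line 1 remove [itutp] add [ktoc,enl,kng] -> 12 lines: wzed ueog ktoc enl kng cvao urdle uqwfs xlcg scmr cdtgc ybq
Hunk 2: at line 6 remove [uqwfs,xlcg] add [lru,ycdrk,etw] -> 13 lines: wzed ueog ktoc enl kng cvao urdle lru ycdrk etw scmr cdtgc ybq
Hunk 3: at line 2 remove [enl,kng,cvao] add [vhn,ifkna] -> 12 lines: wzed ueog ktoc vhn ifkna urdle lru ycdrk etw scmr cdtgc ybq
Final line 6: urdle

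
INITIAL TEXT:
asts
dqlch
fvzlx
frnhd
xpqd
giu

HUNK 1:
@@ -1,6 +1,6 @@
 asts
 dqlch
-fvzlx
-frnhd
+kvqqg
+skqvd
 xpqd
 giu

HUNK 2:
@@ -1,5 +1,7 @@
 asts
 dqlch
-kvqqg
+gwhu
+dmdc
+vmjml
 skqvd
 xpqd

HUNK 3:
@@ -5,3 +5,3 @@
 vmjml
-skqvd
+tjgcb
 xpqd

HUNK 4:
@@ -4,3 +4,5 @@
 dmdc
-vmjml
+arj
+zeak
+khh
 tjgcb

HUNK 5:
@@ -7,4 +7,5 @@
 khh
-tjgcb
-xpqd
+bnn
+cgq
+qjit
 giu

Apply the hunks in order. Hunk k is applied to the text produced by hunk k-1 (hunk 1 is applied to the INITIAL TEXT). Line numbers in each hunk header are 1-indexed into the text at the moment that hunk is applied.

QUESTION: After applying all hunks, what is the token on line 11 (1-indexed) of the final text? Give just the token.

Answer: giu

Derivation:
Hunk 1: at line 1 remove [fvzlx,frnhd] add [kvqqg,skqvd] -> 6 lines: asts dqlch kvqqg skqvd xpqd giu
Hunk 2: at line 1 remove [kvqqg] add [gwhu,dmdc,vmjml] -> 8 lines: asts dqlch gwhu dmdc vmjml skqvd xpqd giu
Hunk 3: at line 5 remove [skqvd] add [tjgcb] -> 8 lines: asts dqlch gwhu dmdc vmjml tjgcb xpqd giu
Hunk 4: at line 4 remove [vmjml] add [arj,zeak,khh] -> 10 lines: asts dqlch gwhu dmdc arj zeak khh tjgcb xpqd giu
Hunk 5: at line 7 remove [tjgcb,xpqd] add [bnn,cgq,qjit] -> 11 lines: asts dqlch gwhu dmdc arj zeak khh bnn cgq qjit giu
Final line 11: giu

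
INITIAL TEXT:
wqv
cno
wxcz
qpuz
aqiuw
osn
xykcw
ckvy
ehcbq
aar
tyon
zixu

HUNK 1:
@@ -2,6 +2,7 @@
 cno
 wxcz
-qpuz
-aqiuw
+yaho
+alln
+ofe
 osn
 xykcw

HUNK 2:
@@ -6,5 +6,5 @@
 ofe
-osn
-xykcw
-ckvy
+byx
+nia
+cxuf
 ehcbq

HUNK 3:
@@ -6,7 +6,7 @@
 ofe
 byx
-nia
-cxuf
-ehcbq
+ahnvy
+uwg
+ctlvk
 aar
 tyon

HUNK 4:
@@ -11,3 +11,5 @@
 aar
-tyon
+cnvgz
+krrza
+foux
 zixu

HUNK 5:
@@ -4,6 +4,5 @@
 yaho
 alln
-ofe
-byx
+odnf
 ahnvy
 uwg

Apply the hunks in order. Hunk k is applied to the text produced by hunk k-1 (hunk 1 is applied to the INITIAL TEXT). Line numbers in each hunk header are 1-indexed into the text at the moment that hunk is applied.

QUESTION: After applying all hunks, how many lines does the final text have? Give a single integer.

Hunk 1: at line 2 remove [qpuz,aqiuw] add [yaho,alln,ofe] -> 13 lines: wqv cno wxcz yaho alln ofe osn xykcw ckvy ehcbq aar tyon zixu
Hunk 2: at line 6 remove [osn,xykcw,ckvy] add [byx,nia,cxuf] -> 13 lines: wqv cno wxcz yaho alln ofe byx nia cxuf ehcbq aar tyon zixu
Hunk 3: at line 6 remove [nia,cxuf,ehcbq] add [ahnvy,uwg,ctlvk] -> 13 lines: wqv cno wxcz yaho alln ofe byx ahnvy uwg ctlvk aar tyon zixu
Hunk 4: at line 11 remove [tyon] add [cnvgz,krrza,foux] -> 15 lines: wqv cno wxcz yaho alln ofe byx ahnvy uwg ctlvk aar cnvgz krrza foux zixu
Hunk 5: at line 4 remove [ofe,byx] add [odnf] -> 14 lines: wqv cno wxcz yaho alln odnf ahnvy uwg ctlvk aar cnvgz krrza foux zixu
Final line count: 14

Answer: 14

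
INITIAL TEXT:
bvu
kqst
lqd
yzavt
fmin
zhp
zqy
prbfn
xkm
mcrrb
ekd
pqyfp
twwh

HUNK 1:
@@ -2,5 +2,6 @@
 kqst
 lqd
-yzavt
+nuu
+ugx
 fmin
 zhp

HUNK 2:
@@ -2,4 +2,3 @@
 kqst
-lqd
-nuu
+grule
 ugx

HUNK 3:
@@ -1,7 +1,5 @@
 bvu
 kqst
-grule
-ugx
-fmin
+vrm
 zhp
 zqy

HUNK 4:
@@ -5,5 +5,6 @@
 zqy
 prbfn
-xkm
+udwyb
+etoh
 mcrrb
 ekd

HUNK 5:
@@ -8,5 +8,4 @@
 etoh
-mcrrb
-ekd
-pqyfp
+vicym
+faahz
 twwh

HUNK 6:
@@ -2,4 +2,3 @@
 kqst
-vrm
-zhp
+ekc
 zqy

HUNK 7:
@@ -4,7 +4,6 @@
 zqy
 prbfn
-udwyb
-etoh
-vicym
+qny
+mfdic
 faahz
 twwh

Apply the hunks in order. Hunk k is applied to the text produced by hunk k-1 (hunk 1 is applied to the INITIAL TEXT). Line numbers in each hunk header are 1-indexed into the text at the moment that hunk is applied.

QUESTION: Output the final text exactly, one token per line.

Hunk 1: at line 2 remove [yzavt] add [nuu,ugx] -> 14 lines: bvu kqst lqd nuu ugx fmin zhp zqy prbfn xkm mcrrb ekd pqyfp twwh
Hunk 2: at line 2 remove [lqd,nuu] add [grule] -> 13 lines: bvu kqst grule ugx fmin zhp zqy prbfn xkm mcrrb ekd pqyfp twwh
Hunk 3: at line 1 remove [grule,ugx,fmin] add [vrm] -> 11 lines: bvu kqst vrm zhp zqy prbfn xkm mcrrb ekd pqyfp twwh
Hunk 4: at line 5 remove [xkm] add [udwyb,etoh] -> 12 lines: bvu kqst vrm zhp zqy prbfn udwyb etoh mcrrb ekd pqyfp twwh
Hunk 5: at line 8 remove [mcrrb,ekd,pqyfp] add [vicym,faahz] -> 11 lines: bvu kqst vrm zhp zqy prbfn udwyb etoh vicym faahz twwh
Hunk 6: at line 2 remove [vrm,zhp] add [ekc] -> 10 lines: bvu kqst ekc zqy prbfn udwyb etoh vicym faahz twwh
Hunk 7: at line 4 remove [udwyb,etoh,vicym] add [qny,mfdic] -> 9 lines: bvu kqst ekc zqy prbfn qny mfdic faahz twwh

Answer: bvu
kqst
ekc
zqy
prbfn
qny
mfdic
faahz
twwh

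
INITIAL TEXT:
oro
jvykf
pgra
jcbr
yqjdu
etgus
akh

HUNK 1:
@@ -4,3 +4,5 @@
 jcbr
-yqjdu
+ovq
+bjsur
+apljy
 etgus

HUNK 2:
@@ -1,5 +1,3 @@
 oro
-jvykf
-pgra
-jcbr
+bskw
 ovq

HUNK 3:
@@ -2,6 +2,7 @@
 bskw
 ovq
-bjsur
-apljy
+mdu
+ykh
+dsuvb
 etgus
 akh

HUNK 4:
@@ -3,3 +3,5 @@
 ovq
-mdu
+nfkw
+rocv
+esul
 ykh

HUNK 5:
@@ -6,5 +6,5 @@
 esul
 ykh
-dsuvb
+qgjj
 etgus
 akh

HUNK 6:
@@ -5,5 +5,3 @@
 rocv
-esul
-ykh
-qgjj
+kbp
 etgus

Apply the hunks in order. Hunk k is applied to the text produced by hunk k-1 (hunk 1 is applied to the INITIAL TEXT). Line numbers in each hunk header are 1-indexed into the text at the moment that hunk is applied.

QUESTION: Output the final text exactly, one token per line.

Hunk 1: at line 4 remove [yqjdu] add [ovq,bjsur,apljy] -> 9 lines: oro jvykf pgra jcbr ovq bjsur apljy etgus akh
Hunk 2: at line 1 remove [jvykf,pgra,jcbr] add [bskw] -> 7 lines: oro bskw ovq bjsur apljy etgus akh
Hunk 3: at line 2 remove [bjsur,apljy] add [mdu,ykh,dsuvb] -> 8 lines: oro bskw ovq mdu ykh dsuvb etgus akh
Hunk 4: at line 3 remove [mdu] add [nfkw,rocv,esul] -> 10 lines: oro bskw ovq nfkw rocv esul ykh dsuvb etgus akh
Hunk 5: at line 6 remove [dsuvb] add [qgjj] -> 10 lines: oro bskw ovq nfkw rocv esul ykh qgjj etgus akh
Hunk 6: at line 5 remove [esul,ykh,qgjj] add [kbp] -> 8 lines: oro bskw ovq nfkw rocv kbp etgus akh

Answer: oro
bskw
ovq
nfkw
rocv
kbp
etgus
akh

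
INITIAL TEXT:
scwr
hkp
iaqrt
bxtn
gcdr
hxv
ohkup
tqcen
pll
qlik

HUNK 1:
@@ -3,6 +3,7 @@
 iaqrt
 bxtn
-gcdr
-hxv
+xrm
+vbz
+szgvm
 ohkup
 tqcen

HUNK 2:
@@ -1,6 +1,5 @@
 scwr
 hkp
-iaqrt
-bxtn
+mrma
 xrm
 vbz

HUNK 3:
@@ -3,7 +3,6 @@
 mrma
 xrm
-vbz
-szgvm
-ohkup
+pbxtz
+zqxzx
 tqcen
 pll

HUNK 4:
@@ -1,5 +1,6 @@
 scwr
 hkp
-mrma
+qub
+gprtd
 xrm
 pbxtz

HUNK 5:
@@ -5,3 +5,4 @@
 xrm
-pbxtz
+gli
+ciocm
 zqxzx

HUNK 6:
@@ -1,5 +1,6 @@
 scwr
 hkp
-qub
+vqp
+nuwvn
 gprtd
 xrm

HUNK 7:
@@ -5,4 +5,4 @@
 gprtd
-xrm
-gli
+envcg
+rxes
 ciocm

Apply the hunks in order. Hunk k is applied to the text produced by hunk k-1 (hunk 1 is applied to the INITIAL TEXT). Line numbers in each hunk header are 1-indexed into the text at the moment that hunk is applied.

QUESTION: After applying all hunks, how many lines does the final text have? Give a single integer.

Answer: 12

Derivation:
Hunk 1: at line 3 remove [gcdr,hxv] add [xrm,vbz,szgvm] -> 11 lines: scwr hkp iaqrt bxtn xrm vbz szgvm ohkup tqcen pll qlik
Hunk 2: at line 1 remove [iaqrt,bxtn] add [mrma] -> 10 lines: scwr hkp mrma xrm vbz szgvm ohkup tqcen pll qlik
Hunk 3: at line 3 remove [vbz,szgvm,ohkup] add [pbxtz,zqxzx] -> 9 lines: scwr hkp mrma xrm pbxtz zqxzx tqcen pll qlik
Hunk 4: at line 1 remove [mrma] add [qub,gprtd] -> 10 lines: scwr hkp qub gprtd xrm pbxtz zqxzx tqcen pll qlik
Hunk 5: at line 5 remove [pbxtz] add [gli,ciocm] -> 11 lines: scwr hkp qub gprtd xrm gli ciocm zqxzx tqcen pll qlik
Hunk 6: at line 1 remove [qub] add [vqp,nuwvn] -> 12 lines: scwr hkp vqp nuwvn gprtd xrm gli ciocm zqxzx tqcen pll qlik
Hunk 7: at line 5 remove [xrm,gli] add [envcg,rxes] -> 12 lines: scwr hkp vqp nuwvn gprtd envcg rxes ciocm zqxzx tqcen pll qlik
Final line count: 12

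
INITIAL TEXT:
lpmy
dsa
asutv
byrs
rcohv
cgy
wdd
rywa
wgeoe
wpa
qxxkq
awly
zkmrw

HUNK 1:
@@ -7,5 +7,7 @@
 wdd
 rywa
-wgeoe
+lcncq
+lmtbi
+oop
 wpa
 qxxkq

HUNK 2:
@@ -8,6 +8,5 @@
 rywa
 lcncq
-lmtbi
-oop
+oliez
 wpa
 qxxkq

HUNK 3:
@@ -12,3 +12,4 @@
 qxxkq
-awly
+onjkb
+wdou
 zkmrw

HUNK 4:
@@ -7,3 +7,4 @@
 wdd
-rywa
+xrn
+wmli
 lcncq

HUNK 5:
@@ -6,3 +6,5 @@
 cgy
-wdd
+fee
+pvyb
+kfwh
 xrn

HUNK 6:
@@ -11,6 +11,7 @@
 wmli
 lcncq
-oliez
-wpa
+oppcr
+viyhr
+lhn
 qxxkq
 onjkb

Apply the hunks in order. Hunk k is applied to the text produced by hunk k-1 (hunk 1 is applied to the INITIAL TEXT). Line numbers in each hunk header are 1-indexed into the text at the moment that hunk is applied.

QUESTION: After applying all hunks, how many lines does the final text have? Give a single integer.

Answer: 19

Derivation:
Hunk 1: at line 7 remove [wgeoe] add [lcncq,lmtbi,oop] -> 15 lines: lpmy dsa asutv byrs rcohv cgy wdd rywa lcncq lmtbi oop wpa qxxkq awly zkmrw
Hunk 2: at line 8 remove [lmtbi,oop] add [oliez] -> 14 lines: lpmy dsa asutv byrs rcohv cgy wdd rywa lcncq oliez wpa qxxkq awly zkmrw
Hunk 3: at line 12 remove [awly] add [onjkb,wdou] -> 15 lines: lpmy dsa asutv byrs rcohv cgy wdd rywa lcncq oliez wpa qxxkq onjkb wdou zkmrw
Hunk 4: at line 7 remove [rywa] add [xrn,wmli] -> 16 lines: lpmy dsa asutv byrs rcohv cgy wdd xrn wmli lcncq oliez wpa qxxkq onjkb wdou zkmrw
Hunk 5: at line 6 remove [wdd] add [fee,pvyb,kfwh] -> 18 lines: lpmy dsa asutv byrs rcohv cgy fee pvyb kfwh xrn wmli lcncq oliez wpa qxxkq onjkb wdou zkmrw
Hunk 6: at line 11 remove [oliez,wpa] add [oppcr,viyhr,lhn] -> 19 lines: lpmy dsa asutv byrs rcohv cgy fee pvyb kfwh xrn wmli lcncq oppcr viyhr lhn qxxkq onjkb wdou zkmrw
Final line count: 19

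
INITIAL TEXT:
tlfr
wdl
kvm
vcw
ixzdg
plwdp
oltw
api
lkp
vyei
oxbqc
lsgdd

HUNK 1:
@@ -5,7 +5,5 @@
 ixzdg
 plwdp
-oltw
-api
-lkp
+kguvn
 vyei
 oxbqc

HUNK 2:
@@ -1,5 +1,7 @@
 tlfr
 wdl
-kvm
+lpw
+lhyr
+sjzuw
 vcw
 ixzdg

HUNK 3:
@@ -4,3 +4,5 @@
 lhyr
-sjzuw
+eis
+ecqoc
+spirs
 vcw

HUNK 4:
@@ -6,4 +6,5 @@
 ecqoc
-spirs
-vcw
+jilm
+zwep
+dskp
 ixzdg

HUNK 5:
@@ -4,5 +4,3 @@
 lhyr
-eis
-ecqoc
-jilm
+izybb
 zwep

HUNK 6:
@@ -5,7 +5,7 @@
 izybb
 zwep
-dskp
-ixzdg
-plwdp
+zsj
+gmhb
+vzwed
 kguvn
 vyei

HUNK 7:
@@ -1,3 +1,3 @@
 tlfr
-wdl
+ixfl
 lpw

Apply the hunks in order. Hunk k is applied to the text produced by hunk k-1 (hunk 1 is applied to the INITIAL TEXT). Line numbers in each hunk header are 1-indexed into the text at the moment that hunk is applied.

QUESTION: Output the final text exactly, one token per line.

Answer: tlfr
ixfl
lpw
lhyr
izybb
zwep
zsj
gmhb
vzwed
kguvn
vyei
oxbqc
lsgdd

Derivation:
Hunk 1: at line 5 remove [oltw,api,lkp] add [kguvn] -> 10 lines: tlfr wdl kvm vcw ixzdg plwdp kguvn vyei oxbqc lsgdd
Hunk 2: at line 1 remove [kvm] add [lpw,lhyr,sjzuw] -> 12 lines: tlfr wdl lpw lhyr sjzuw vcw ixzdg plwdp kguvn vyei oxbqc lsgdd
Hunk 3: at line 4 remove [sjzuw] add [eis,ecqoc,spirs] -> 14 lines: tlfr wdl lpw lhyr eis ecqoc spirs vcw ixzdg plwdp kguvn vyei oxbqc lsgdd
Hunk 4: at line 6 remove [spirs,vcw] add [jilm,zwep,dskp] -> 15 lines: tlfr wdl lpw lhyr eis ecqoc jilm zwep dskp ixzdg plwdp kguvn vyei oxbqc lsgdd
Hunk 5: at line 4 remove [eis,ecqoc,jilm] add [izybb] -> 13 lines: tlfr wdl lpw lhyr izybb zwep dskp ixzdg plwdp kguvn vyei oxbqc lsgdd
Hunk 6: at line 5 remove [dskp,ixzdg,plwdp] add [zsj,gmhb,vzwed] -> 13 lines: tlfr wdl lpw lhyr izybb zwep zsj gmhb vzwed kguvn vyei oxbqc lsgdd
Hunk 7: at line 1 remove [wdl] add [ixfl] -> 13 lines: tlfr ixfl lpw lhyr izybb zwep zsj gmhb vzwed kguvn vyei oxbqc lsgdd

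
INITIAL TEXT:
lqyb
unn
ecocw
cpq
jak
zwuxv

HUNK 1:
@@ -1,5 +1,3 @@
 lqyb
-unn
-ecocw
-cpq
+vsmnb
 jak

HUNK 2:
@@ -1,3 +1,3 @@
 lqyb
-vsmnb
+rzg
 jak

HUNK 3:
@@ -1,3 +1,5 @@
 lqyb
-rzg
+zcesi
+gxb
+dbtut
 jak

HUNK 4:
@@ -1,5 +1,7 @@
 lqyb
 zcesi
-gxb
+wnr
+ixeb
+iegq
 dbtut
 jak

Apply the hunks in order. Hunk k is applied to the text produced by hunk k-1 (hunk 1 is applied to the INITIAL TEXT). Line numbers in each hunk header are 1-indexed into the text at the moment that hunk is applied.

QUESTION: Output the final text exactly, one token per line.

Answer: lqyb
zcesi
wnr
ixeb
iegq
dbtut
jak
zwuxv

Derivation:
Hunk 1: at line 1 remove [unn,ecocw,cpq] add [vsmnb] -> 4 lines: lqyb vsmnb jak zwuxv
Hunk 2: at line 1 remove [vsmnb] add [rzg] -> 4 lines: lqyb rzg jak zwuxv
Hunk 3: at line 1 remove [rzg] add [zcesi,gxb,dbtut] -> 6 lines: lqyb zcesi gxb dbtut jak zwuxv
Hunk 4: at line 1 remove [gxb] add [wnr,ixeb,iegq] -> 8 lines: lqyb zcesi wnr ixeb iegq dbtut jak zwuxv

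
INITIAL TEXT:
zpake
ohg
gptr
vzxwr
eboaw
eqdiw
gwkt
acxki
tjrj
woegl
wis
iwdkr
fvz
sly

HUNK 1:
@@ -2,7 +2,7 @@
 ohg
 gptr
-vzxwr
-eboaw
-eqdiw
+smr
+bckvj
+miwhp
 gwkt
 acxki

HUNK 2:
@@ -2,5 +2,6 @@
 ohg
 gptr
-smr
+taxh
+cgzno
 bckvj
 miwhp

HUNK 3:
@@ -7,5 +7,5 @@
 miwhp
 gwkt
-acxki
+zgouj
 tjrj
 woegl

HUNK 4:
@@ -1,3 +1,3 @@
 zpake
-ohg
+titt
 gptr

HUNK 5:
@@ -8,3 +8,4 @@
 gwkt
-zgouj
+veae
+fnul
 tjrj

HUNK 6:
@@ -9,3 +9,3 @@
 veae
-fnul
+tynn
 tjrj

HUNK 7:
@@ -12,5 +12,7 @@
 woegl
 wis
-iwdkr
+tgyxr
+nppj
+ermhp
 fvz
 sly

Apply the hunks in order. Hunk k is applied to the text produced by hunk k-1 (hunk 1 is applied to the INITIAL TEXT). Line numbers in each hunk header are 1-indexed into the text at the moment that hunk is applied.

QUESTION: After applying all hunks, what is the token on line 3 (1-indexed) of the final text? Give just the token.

Hunk 1: at line 2 remove [vzxwr,eboaw,eqdiw] add [smr,bckvj,miwhp] -> 14 lines: zpake ohg gptr smr bckvj miwhp gwkt acxki tjrj woegl wis iwdkr fvz sly
Hunk 2: at line 2 remove [smr] add [taxh,cgzno] -> 15 lines: zpake ohg gptr taxh cgzno bckvj miwhp gwkt acxki tjrj woegl wis iwdkr fvz sly
Hunk 3: at line 7 remove [acxki] add [zgouj] -> 15 lines: zpake ohg gptr taxh cgzno bckvj miwhp gwkt zgouj tjrj woegl wis iwdkr fvz sly
Hunk 4: at line 1 remove [ohg] add [titt] -> 15 lines: zpake titt gptr taxh cgzno bckvj miwhp gwkt zgouj tjrj woegl wis iwdkr fvz sly
Hunk 5: at line 8 remove [zgouj] add [veae,fnul] -> 16 lines: zpake titt gptr taxh cgzno bckvj miwhp gwkt veae fnul tjrj woegl wis iwdkr fvz sly
Hunk 6: at line 9 remove [fnul] add [tynn] -> 16 lines: zpake titt gptr taxh cgzno bckvj miwhp gwkt veae tynn tjrj woegl wis iwdkr fvz sly
Hunk 7: at line 12 remove [iwdkr] add [tgyxr,nppj,ermhp] -> 18 lines: zpake titt gptr taxh cgzno bckvj miwhp gwkt veae tynn tjrj woegl wis tgyxr nppj ermhp fvz sly
Final line 3: gptr

Answer: gptr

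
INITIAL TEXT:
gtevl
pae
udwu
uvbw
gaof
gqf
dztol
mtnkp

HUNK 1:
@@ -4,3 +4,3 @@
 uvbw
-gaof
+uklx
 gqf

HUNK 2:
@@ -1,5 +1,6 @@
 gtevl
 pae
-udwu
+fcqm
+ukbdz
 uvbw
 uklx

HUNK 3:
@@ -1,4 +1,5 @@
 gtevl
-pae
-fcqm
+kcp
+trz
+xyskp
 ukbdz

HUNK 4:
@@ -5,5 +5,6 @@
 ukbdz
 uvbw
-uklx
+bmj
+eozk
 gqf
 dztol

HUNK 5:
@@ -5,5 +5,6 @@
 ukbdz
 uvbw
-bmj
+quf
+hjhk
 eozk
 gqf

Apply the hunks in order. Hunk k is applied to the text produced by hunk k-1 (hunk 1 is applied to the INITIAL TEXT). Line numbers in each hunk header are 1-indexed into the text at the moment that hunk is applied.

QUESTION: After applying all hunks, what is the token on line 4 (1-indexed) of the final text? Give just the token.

Answer: xyskp

Derivation:
Hunk 1: at line 4 remove [gaof] add [uklx] -> 8 lines: gtevl pae udwu uvbw uklx gqf dztol mtnkp
Hunk 2: at line 1 remove [udwu] add [fcqm,ukbdz] -> 9 lines: gtevl pae fcqm ukbdz uvbw uklx gqf dztol mtnkp
Hunk 3: at line 1 remove [pae,fcqm] add [kcp,trz,xyskp] -> 10 lines: gtevl kcp trz xyskp ukbdz uvbw uklx gqf dztol mtnkp
Hunk 4: at line 5 remove [uklx] add [bmj,eozk] -> 11 lines: gtevl kcp trz xyskp ukbdz uvbw bmj eozk gqf dztol mtnkp
Hunk 5: at line 5 remove [bmj] add [quf,hjhk] -> 12 lines: gtevl kcp trz xyskp ukbdz uvbw quf hjhk eozk gqf dztol mtnkp
Final line 4: xyskp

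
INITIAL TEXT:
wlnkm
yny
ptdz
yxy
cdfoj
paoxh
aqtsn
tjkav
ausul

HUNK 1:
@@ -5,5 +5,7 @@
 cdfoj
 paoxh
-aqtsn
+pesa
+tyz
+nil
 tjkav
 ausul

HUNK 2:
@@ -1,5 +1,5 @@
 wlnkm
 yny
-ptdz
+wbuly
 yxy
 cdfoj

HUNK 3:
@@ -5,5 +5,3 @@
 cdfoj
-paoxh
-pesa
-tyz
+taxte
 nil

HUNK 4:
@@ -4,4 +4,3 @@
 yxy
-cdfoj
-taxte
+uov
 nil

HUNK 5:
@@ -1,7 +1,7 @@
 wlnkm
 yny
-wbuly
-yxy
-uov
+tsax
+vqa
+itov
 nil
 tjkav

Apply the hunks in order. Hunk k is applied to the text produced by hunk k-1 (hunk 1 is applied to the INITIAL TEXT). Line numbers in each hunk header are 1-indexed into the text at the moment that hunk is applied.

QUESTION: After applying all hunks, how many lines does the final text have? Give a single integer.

Answer: 8

Derivation:
Hunk 1: at line 5 remove [aqtsn] add [pesa,tyz,nil] -> 11 lines: wlnkm yny ptdz yxy cdfoj paoxh pesa tyz nil tjkav ausul
Hunk 2: at line 1 remove [ptdz] add [wbuly] -> 11 lines: wlnkm yny wbuly yxy cdfoj paoxh pesa tyz nil tjkav ausul
Hunk 3: at line 5 remove [paoxh,pesa,tyz] add [taxte] -> 9 lines: wlnkm yny wbuly yxy cdfoj taxte nil tjkav ausul
Hunk 4: at line 4 remove [cdfoj,taxte] add [uov] -> 8 lines: wlnkm yny wbuly yxy uov nil tjkav ausul
Hunk 5: at line 1 remove [wbuly,yxy,uov] add [tsax,vqa,itov] -> 8 lines: wlnkm yny tsax vqa itov nil tjkav ausul
Final line count: 8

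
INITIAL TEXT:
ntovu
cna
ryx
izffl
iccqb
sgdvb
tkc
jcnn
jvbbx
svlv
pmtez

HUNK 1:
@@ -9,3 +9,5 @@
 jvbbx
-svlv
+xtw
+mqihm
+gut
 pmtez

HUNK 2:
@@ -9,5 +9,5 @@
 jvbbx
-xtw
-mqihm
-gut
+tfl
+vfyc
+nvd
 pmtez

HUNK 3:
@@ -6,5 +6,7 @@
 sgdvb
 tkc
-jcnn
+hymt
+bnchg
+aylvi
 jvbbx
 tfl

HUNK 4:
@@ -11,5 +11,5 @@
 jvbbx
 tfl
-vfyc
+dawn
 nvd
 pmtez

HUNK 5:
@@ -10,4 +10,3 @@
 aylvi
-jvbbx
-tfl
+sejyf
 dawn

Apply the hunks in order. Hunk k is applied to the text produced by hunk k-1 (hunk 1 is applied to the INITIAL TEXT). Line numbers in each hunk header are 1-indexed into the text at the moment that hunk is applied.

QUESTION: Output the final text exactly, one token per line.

Answer: ntovu
cna
ryx
izffl
iccqb
sgdvb
tkc
hymt
bnchg
aylvi
sejyf
dawn
nvd
pmtez

Derivation:
Hunk 1: at line 9 remove [svlv] add [xtw,mqihm,gut] -> 13 lines: ntovu cna ryx izffl iccqb sgdvb tkc jcnn jvbbx xtw mqihm gut pmtez
Hunk 2: at line 9 remove [xtw,mqihm,gut] add [tfl,vfyc,nvd] -> 13 lines: ntovu cna ryx izffl iccqb sgdvb tkc jcnn jvbbx tfl vfyc nvd pmtez
Hunk 3: at line 6 remove [jcnn] add [hymt,bnchg,aylvi] -> 15 lines: ntovu cna ryx izffl iccqb sgdvb tkc hymt bnchg aylvi jvbbx tfl vfyc nvd pmtez
Hunk 4: at line 11 remove [vfyc] add [dawn] -> 15 lines: ntovu cna ryx izffl iccqb sgdvb tkc hymt bnchg aylvi jvbbx tfl dawn nvd pmtez
Hunk 5: at line 10 remove [jvbbx,tfl] add [sejyf] -> 14 lines: ntovu cna ryx izffl iccqb sgdvb tkc hymt bnchg aylvi sejyf dawn nvd pmtez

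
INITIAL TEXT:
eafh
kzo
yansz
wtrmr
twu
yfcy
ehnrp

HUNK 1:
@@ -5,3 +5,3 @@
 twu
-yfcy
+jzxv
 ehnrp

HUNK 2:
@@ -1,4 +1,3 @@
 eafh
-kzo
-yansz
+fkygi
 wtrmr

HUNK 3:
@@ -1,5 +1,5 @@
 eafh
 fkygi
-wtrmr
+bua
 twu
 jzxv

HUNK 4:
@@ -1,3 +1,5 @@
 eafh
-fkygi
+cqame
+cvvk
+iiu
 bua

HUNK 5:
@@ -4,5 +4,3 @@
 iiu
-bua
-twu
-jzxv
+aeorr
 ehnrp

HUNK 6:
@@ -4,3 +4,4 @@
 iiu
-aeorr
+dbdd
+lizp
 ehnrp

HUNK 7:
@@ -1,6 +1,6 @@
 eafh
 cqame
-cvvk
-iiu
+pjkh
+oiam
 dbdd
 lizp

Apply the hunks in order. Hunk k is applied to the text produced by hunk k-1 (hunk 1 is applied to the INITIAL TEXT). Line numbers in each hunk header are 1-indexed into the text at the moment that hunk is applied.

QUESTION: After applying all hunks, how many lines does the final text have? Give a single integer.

Answer: 7

Derivation:
Hunk 1: at line 5 remove [yfcy] add [jzxv] -> 7 lines: eafh kzo yansz wtrmr twu jzxv ehnrp
Hunk 2: at line 1 remove [kzo,yansz] add [fkygi] -> 6 lines: eafh fkygi wtrmr twu jzxv ehnrp
Hunk 3: at line 1 remove [wtrmr] add [bua] -> 6 lines: eafh fkygi bua twu jzxv ehnrp
Hunk 4: at line 1 remove [fkygi] add [cqame,cvvk,iiu] -> 8 lines: eafh cqame cvvk iiu bua twu jzxv ehnrp
Hunk 5: at line 4 remove [bua,twu,jzxv] add [aeorr] -> 6 lines: eafh cqame cvvk iiu aeorr ehnrp
Hunk 6: at line 4 remove [aeorr] add [dbdd,lizp] -> 7 lines: eafh cqame cvvk iiu dbdd lizp ehnrp
Hunk 7: at line 1 remove [cvvk,iiu] add [pjkh,oiam] -> 7 lines: eafh cqame pjkh oiam dbdd lizp ehnrp
Final line count: 7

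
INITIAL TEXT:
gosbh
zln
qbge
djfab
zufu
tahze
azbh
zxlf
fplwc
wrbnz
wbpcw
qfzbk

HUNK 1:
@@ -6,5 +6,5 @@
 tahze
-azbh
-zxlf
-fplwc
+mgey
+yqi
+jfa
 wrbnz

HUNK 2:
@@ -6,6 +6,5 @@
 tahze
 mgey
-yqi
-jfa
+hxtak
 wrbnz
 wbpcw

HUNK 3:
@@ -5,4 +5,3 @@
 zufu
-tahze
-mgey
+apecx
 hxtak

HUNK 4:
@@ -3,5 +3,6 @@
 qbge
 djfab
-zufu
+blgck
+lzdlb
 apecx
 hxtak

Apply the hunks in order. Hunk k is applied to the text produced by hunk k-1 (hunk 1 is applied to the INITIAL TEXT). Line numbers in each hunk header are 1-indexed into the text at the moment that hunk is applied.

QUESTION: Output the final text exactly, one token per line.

Answer: gosbh
zln
qbge
djfab
blgck
lzdlb
apecx
hxtak
wrbnz
wbpcw
qfzbk

Derivation:
Hunk 1: at line 6 remove [azbh,zxlf,fplwc] add [mgey,yqi,jfa] -> 12 lines: gosbh zln qbge djfab zufu tahze mgey yqi jfa wrbnz wbpcw qfzbk
Hunk 2: at line 6 remove [yqi,jfa] add [hxtak] -> 11 lines: gosbh zln qbge djfab zufu tahze mgey hxtak wrbnz wbpcw qfzbk
Hunk 3: at line 5 remove [tahze,mgey] add [apecx] -> 10 lines: gosbh zln qbge djfab zufu apecx hxtak wrbnz wbpcw qfzbk
Hunk 4: at line 3 remove [zufu] add [blgck,lzdlb] -> 11 lines: gosbh zln qbge djfab blgck lzdlb apecx hxtak wrbnz wbpcw qfzbk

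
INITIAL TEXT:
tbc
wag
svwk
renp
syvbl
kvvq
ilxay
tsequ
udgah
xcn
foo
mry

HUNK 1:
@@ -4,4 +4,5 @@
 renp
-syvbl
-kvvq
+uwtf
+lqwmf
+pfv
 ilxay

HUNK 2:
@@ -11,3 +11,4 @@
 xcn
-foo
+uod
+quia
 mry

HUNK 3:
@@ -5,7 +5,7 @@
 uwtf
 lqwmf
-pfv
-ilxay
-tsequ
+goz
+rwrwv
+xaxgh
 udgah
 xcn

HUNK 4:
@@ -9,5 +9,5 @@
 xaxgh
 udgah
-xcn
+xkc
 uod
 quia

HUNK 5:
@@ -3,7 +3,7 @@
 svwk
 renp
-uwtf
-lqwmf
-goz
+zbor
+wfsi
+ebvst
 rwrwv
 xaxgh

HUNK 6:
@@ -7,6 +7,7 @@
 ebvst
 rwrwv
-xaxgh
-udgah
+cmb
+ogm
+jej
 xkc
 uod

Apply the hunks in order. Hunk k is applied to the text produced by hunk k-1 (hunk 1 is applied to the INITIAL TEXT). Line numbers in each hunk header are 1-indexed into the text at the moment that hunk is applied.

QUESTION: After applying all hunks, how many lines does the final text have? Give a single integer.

Answer: 15

Derivation:
Hunk 1: at line 4 remove [syvbl,kvvq] add [uwtf,lqwmf,pfv] -> 13 lines: tbc wag svwk renp uwtf lqwmf pfv ilxay tsequ udgah xcn foo mry
Hunk 2: at line 11 remove [foo] add [uod,quia] -> 14 lines: tbc wag svwk renp uwtf lqwmf pfv ilxay tsequ udgah xcn uod quia mry
Hunk 3: at line 5 remove [pfv,ilxay,tsequ] add [goz,rwrwv,xaxgh] -> 14 lines: tbc wag svwk renp uwtf lqwmf goz rwrwv xaxgh udgah xcn uod quia mry
Hunk 4: at line 9 remove [xcn] add [xkc] -> 14 lines: tbc wag svwk renp uwtf lqwmf goz rwrwv xaxgh udgah xkc uod quia mry
Hunk 5: at line 3 remove [uwtf,lqwmf,goz] add [zbor,wfsi,ebvst] -> 14 lines: tbc wag svwk renp zbor wfsi ebvst rwrwv xaxgh udgah xkc uod quia mry
Hunk 6: at line 7 remove [xaxgh,udgah] add [cmb,ogm,jej] -> 15 lines: tbc wag svwk renp zbor wfsi ebvst rwrwv cmb ogm jej xkc uod quia mry
Final line count: 15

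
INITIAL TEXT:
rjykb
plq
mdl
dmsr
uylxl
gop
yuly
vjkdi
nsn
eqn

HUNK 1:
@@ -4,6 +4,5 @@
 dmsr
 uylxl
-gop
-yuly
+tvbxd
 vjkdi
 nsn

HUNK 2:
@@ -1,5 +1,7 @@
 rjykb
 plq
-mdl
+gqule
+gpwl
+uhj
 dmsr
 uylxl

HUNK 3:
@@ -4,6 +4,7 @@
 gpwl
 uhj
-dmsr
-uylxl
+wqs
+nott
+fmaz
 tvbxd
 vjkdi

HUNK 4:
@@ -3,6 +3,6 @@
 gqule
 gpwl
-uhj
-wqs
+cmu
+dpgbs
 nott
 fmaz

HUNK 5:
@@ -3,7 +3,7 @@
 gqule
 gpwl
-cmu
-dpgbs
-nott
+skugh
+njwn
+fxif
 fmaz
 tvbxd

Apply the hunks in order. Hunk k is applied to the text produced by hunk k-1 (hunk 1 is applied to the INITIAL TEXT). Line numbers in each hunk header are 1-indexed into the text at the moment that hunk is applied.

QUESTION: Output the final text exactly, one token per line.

Hunk 1: at line 4 remove [gop,yuly] add [tvbxd] -> 9 lines: rjykb plq mdl dmsr uylxl tvbxd vjkdi nsn eqn
Hunk 2: at line 1 remove [mdl] add [gqule,gpwl,uhj] -> 11 lines: rjykb plq gqule gpwl uhj dmsr uylxl tvbxd vjkdi nsn eqn
Hunk 3: at line 4 remove [dmsr,uylxl] add [wqs,nott,fmaz] -> 12 lines: rjykb plq gqule gpwl uhj wqs nott fmaz tvbxd vjkdi nsn eqn
Hunk 4: at line 3 remove [uhj,wqs] add [cmu,dpgbs] -> 12 lines: rjykb plq gqule gpwl cmu dpgbs nott fmaz tvbxd vjkdi nsn eqn
Hunk 5: at line 3 remove [cmu,dpgbs,nott] add [skugh,njwn,fxif] -> 12 lines: rjykb plq gqule gpwl skugh njwn fxif fmaz tvbxd vjkdi nsn eqn

Answer: rjykb
plq
gqule
gpwl
skugh
njwn
fxif
fmaz
tvbxd
vjkdi
nsn
eqn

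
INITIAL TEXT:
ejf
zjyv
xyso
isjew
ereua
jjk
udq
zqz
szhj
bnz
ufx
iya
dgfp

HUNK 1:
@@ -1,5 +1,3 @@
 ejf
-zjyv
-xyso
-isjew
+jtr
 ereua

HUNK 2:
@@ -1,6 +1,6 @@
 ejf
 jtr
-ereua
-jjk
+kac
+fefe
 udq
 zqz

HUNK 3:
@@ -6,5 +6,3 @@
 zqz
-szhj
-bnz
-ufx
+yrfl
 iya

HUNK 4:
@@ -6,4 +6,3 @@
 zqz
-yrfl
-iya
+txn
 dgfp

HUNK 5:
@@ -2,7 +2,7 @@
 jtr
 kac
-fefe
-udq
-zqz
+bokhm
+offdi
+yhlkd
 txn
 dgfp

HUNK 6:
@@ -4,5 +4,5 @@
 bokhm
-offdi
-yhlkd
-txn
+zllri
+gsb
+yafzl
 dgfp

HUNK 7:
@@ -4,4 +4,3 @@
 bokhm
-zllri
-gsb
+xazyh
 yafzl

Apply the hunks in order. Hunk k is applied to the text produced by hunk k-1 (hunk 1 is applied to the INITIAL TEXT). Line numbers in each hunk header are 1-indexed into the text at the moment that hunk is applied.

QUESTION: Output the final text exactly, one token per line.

Answer: ejf
jtr
kac
bokhm
xazyh
yafzl
dgfp

Derivation:
Hunk 1: at line 1 remove [zjyv,xyso,isjew] add [jtr] -> 11 lines: ejf jtr ereua jjk udq zqz szhj bnz ufx iya dgfp
Hunk 2: at line 1 remove [ereua,jjk] add [kac,fefe] -> 11 lines: ejf jtr kac fefe udq zqz szhj bnz ufx iya dgfp
Hunk 3: at line 6 remove [szhj,bnz,ufx] add [yrfl] -> 9 lines: ejf jtr kac fefe udq zqz yrfl iya dgfp
Hunk 4: at line 6 remove [yrfl,iya] add [txn] -> 8 lines: ejf jtr kac fefe udq zqz txn dgfp
Hunk 5: at line 2 remove [fefe,udq,zqz] add [bokhm,offdi,yhlkd] -> 8 lines: ejf jtr kac bokhm offdi yhlkd txn dgfp
Hunk 6: at line 4 remove [offdi,yhlkd,txn] add [zllri,gsb,yafzl] -> 8 lines: ejf jtr kac bokhm zllri gsb yafzl dgfp
Hunk 7: at line 4 remove [zllri,gsb] add [xazyh] -> 7 lines: ejf jtr kac bokhm xazyh yafzl dgfp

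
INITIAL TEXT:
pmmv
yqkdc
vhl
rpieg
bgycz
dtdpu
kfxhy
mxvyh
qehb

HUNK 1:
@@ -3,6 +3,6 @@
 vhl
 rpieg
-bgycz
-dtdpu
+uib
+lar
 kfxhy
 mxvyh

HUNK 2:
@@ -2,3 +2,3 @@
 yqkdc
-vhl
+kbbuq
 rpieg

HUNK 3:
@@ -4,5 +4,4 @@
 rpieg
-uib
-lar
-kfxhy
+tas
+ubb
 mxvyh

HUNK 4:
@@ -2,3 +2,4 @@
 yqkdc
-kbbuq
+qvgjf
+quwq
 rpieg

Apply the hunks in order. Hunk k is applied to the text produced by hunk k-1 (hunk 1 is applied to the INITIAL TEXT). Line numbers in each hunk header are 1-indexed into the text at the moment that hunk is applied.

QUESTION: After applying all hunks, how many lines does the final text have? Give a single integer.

Answer: 9

Derivation:
Hunk 1: at line 3 remove [bgycz,dtdpu] add [uib,lar] -> 9 lines: pmmv yqkdc vhl rpieg uib lar kfxhy mxvyh qehb
Hunk 2: at line 2 remove [vhl] add [kbbuq] -> 9 lines: pmmv yqkdc kbbuq rpieg uib lar kfxhy mxvyh qehb
Hunk 3: at line 4 remove [uib,lar,kfxhy] add [tas,ubb] -> 8 lines: pmmv yqkdc kbbuq rpieg tas ubb mxvyh qehb
Hunk 4: at line 2 remove [kbbuq] add [qvgjf,quwq] -> 9 lines: pmmv yqkdc qvgjf quwq rpieg tas ubb mxvyh qehb
Final line count: 9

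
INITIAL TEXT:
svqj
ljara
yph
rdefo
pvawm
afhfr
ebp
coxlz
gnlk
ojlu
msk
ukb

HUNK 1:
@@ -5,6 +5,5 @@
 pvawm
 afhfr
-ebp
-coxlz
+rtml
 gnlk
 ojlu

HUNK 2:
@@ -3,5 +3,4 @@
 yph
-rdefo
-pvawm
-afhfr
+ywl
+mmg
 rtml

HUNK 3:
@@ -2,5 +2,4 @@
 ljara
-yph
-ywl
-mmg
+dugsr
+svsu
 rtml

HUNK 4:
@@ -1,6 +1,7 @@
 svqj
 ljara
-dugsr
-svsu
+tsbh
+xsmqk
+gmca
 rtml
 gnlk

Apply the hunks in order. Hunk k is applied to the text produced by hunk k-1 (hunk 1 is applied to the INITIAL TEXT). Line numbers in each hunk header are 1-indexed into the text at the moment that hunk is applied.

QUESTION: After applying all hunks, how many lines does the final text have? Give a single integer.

Hunk 1: at line 5 remove [ebp,coxlz] add [rtml] -> 11 lines: svqj ljara yph rdefo pvawm afhfr rtml gnlk ojlu msk ukb
Hunk 2: at line 3 remove [rdefo,pvawm,afhfr] add [ywl,mmg] -> 10 lines: svqj ljara yph ywl mmg rtml gnlk ojlu msk ukb
Hunk 3: at line 2 remove [yph,ywl,mmg] add [dugsr,svsu] -> 9 lines: svqj ljara dugsr svsu rtml gnlk ojlu msk ukb
Hunk 4: at line 1 remove [dugsr,svsu] add [tsbh,xsmqk,gmca] -> 10 lines: svqj ljara tsbh xsmqk gmca rtml gnlk ojlu msk ukb
Final line count: 10

Answer: 10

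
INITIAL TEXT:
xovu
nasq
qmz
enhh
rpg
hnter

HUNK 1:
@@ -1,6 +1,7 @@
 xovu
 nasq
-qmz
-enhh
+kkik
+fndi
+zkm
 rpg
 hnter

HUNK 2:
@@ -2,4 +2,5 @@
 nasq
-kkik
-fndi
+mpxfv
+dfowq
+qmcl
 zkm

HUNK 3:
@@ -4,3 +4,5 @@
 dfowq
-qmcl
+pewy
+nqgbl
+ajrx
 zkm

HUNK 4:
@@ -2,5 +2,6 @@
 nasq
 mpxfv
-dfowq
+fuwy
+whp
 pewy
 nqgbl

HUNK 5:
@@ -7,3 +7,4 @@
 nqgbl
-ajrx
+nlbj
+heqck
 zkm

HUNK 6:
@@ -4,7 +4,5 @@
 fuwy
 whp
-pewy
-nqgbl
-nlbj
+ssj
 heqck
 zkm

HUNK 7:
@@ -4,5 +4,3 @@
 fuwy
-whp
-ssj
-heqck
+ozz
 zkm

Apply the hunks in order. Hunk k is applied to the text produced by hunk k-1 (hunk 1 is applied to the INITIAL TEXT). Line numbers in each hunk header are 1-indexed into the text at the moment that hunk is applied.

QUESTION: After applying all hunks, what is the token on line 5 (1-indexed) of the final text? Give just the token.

Answer: ozz

Derivation:
Hunk 1: at line 1 remove [qmz,enhh] add [kkik,fndi,zkm] -> 7 lines: xovu nasq kkik fndi zkm rpg hnter
Hunk 2: at line 2 remove [kkik,fndi] add [mpxfv,dfowq,qmcl] -> 8 lines: xovu nasq mpxfv dfowq qmcl zkm rpg hnter
Hunk 3: at line 4 remove [qmcl] add [pewy,nqgbl,ajrx] -> 10 lines: xovu nasq mpxfv dfowq pewy nqgbl ajrx zkm rpg hnter
Hunk 4: at line 2 remove [dfowq] add [fuwy,whp] -> 11 lines: xovu nasq mpxfv fuwy whp pewy nqgbl ajrx zkm rpg hnter
Hunk 5: at line 7 remove [ajrx] add [nlbj,heqck] -> 12 lines: xovu nasq mpxfv fuwy whp pewy nqgbl nlbj heqck zkm rpg hnter
Hunk 6: at line 4 remove [pewy,nqgbl,nlbj] add [ssj] -> 10 lines: xovu nasq mpxfv fuwy whp ssj heqck zkm rpg hnter
Hunk 7: at line 4 remove [whp,ssj,heqck] add [ozz] -> 8 lines: xovu nasq mpxfv fuwy ozz zkm rpg hnter
Final line 5: ozz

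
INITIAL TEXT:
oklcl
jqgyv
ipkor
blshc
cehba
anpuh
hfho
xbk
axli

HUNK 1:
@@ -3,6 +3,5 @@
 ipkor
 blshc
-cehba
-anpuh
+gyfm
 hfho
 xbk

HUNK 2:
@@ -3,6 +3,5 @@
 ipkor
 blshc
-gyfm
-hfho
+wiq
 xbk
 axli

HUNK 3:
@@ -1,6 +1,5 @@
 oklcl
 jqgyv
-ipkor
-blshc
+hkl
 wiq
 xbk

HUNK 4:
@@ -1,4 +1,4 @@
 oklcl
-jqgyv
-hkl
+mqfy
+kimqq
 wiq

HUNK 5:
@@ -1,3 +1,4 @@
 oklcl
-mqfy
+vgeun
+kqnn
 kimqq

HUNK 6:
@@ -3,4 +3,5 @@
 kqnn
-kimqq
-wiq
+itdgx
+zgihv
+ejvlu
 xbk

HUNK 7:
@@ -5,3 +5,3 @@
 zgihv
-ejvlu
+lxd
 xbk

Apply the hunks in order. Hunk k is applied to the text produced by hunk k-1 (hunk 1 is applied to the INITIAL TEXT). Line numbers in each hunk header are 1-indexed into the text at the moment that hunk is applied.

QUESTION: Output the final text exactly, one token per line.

Hunk 1: at line 3 remove [cehba,anpuh] add [gyfm] -> 8 lines: oklcl jqgyv ipkor blshc gyfm hfho xbk axli
Hunk 2: at line 3 remove [gyfm,hfho] add [wiq] -> 7 lines: oklcl jqgyv ipkor blshc wiq xbk axli
Hunk 3: at line 1 remove [ipkor,blshc] add [hkl] -> 6 lines: oklcl jqgyv hkl wiq xbk axli
Hunk 4: at line 1 remove [jqgyv,hkl] add [mqfy,kimqq] -> 6 lines: oklcl mqfy kimqq wiq xbk axli
Hunk 5: at line 1 remove [mqfy] add [vgeun,kqnn] -> 7 lines: oklcl vgeun kqnn kimqq wiq xbk axli
Hunk 6: at line 3 remove [kimqq,wiq] add [itdgx,zgihv,ejvlu] -> 8 lines: oklcl vgeun kqnn itdgx zgihv ejvlu xbk axli
Hunk 7: at line 5 remove [ejvlu] add [lxd] -> 8 lines: oklcl vgeun kqnn itdgx zgihv lxd xbk axli

Answer: oklcl
vgeun
kqnn
itdgx
zgihv
lxd
xbk
axli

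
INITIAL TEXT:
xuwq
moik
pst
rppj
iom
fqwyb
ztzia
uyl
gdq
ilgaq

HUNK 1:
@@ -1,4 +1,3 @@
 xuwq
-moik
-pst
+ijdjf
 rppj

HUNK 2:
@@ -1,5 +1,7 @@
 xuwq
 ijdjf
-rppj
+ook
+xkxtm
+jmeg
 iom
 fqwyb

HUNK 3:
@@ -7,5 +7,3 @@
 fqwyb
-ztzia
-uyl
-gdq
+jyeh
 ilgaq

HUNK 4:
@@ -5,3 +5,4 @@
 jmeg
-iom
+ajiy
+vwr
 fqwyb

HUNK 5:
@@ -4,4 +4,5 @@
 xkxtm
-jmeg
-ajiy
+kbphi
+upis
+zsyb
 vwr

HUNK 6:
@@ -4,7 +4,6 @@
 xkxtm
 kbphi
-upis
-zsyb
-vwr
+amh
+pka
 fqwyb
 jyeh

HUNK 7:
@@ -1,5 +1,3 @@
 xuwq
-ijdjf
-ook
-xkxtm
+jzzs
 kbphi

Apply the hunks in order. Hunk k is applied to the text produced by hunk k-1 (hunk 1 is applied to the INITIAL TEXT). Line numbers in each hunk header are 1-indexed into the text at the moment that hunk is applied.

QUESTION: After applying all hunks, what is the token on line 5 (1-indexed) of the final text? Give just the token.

Answer: pka

Derivation:
Hunk 1: at line 1 remove [moik,pst] add [ijdjf] -> 9 lines: xuwq ijdjf rppj iom fqwyb ztzia uyl gdq ilgaq
Hunk 2: at line 1 remove [rppj] add [ook,xkxtm,jmeg] -> 11 lines: xuwq ijdjf ook xkxtm jmeg iom fqwyb ztzia uyl gdq ilgaq
Hunk 3: at line 7 remove [ztzia,uyl,gdq] add [jyeh] -> 9 lines: xuwq ijdjf ook xkxtm jmeg iom fqwyb jyeh ilgaq
Hunk 4: at line 5 remove [iom] add [ajiy,vwr] -> 10 lines: xuwq ijdjf ook xkxtm jmeg ajiy vwr fqwyb jyeh ilgaq
Hunk 5: at line 4 remove [jmeg,ajiy] add [kbphi,upis,zsyb] -> 11 lines: xuwq ijdjf ook xkxtm kbphi upis zsyb vwr fqwyb jyeh ilgaq
Hunk 6: at line 4 remove [upis,zsyb,vwr] add [amh,pka] -> 10 lines: xuwq ijdjf ook xkxtm kbphi amh pka fqwyb jyeh ilgaq
Hunk 7: at line 1 remove [ijdjf,ook,xkxtm] add [jzzs] -> 8 lines: xuwq jzzs kbphi amh pka fqwyb jyeh ilgaq
Final line 5: pka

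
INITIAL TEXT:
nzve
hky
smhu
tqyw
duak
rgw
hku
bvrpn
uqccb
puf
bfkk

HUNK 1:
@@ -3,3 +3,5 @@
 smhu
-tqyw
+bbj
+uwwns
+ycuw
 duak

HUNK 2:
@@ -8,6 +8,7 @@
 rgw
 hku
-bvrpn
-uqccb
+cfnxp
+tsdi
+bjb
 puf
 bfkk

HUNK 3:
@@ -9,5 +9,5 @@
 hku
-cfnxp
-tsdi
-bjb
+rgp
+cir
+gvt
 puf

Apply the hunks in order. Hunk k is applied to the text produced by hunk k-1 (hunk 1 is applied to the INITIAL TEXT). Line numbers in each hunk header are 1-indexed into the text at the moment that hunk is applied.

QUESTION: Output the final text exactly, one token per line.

Hunk 1: at line 3 remove [tqyw] add [bbj,uwwns,ycuw] -> 13 lines: nzve hky smhu bbj uwwns ycuw duak rgw hku bvrpn uqccb puf bfkk
Hunk 2: at line 8 remove [bvrpn,uqccb] add [cfnxp,tsdi,bjb] -> 14 lines: nzve hky smhu bbj uwwns ycuw duak rgw hku cfnxp tsdi bjb puf bfkk
Hunk 3: at line 9 remove [cfnxp,tsdi,bjb] add [rgp,cir,gvt] -> 14 lines: nzve hky smhu bbj uwwns ycuw duak rgw hku rgp cir gvt puf bfkk

Answer: nzve
hky
smhu
bbj
uwwns
ycuw
duak
rgw
hku
rgp
cir
gvt
puf
bfkk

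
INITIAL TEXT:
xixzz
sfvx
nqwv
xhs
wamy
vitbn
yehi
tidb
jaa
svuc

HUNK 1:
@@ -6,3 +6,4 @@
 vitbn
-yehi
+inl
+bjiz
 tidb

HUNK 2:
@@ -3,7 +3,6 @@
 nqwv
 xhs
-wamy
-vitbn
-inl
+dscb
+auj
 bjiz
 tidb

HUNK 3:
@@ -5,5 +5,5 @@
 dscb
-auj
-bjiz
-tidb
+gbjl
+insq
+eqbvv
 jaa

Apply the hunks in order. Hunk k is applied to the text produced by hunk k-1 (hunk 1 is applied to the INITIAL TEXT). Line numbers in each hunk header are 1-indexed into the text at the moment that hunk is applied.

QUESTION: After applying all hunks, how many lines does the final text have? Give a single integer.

Answer: 10

Derivation:
Hunk 1: at line 6 remove [yehi] add [inl,bjiz] -> 11 lines: xixzz sfvx nqwv xhs wamy vitbn inl bjiz tidb jaa svuc
Hunk 2: at line 3 remove [wamy,vitbn,inl] add [dscb,auj] -> 10 lines: xixzz sfvx nqwv xhs dscb auj bjiz tidb jaa svuc
Hunk 3: at line 5 remove [auj,bjiz,tidb] add [gbjl,insq,eqbvv] -> 10 lines: xixzz sfvx nqwv xhs dscb gbjl insq eqbvv jaa svuc
Final line count: 10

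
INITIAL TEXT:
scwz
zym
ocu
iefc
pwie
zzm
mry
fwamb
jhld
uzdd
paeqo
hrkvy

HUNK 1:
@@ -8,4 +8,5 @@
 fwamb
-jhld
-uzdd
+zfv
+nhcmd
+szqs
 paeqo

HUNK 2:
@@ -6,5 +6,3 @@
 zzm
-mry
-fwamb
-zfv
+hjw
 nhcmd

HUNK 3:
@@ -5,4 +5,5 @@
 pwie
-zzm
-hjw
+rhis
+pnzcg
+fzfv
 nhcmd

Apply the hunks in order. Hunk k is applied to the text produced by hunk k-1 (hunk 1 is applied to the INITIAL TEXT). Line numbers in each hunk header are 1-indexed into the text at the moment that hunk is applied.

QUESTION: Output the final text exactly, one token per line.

Hunk 1: at line 8 remove [jhld,uzdd] add [zfv,nhcmd,szqs] -> 13 lines: scwz zym ocu iefc pwie zzm mry fwamb zfv nhcmd szqs paeqo hrkvy
Hunk 2: at line 6 remove [mry,fwamb,zfv] add [hjw] -> 11 lines: scwz zym ocu iefc pwie zzm hjw nhcmd szqs paeqo hrkvy
Hunk 3: at line 5 remove [zzm,hjw] add [rhis,pnzcg,fzfv] -> 12 lines: scwz zym ocu iefc pwie rhis pnzcg fzfv nhcmd szqs paeqo hrkvy

Answer: scwz
zym
ocu
iefc
pwie
rhis
pnzcg
fzfv
nhcmd
szqs
paeqo
hrkvy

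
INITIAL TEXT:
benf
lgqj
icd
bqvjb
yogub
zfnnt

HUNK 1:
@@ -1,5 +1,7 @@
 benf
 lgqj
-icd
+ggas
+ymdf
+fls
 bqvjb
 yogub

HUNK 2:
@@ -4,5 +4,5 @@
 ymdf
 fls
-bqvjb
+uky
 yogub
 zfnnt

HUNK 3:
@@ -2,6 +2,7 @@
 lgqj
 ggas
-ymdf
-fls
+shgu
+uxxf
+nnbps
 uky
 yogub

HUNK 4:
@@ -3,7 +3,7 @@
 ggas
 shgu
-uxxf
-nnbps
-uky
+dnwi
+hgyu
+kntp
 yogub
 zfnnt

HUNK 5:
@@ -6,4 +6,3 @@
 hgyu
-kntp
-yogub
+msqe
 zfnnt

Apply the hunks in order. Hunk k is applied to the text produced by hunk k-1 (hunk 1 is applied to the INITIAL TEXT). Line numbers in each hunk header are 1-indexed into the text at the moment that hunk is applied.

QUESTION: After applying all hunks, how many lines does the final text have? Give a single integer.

Hunk 1: at line 1 remove [icd] add [ggas,ymdf,fls] -> 8 lines: benf lgqj ggas ymdf fls bqvjb yogub zfnnt
Hunk 2: at line 4 remove [bqvjb] add [uky] -> 8 lines: benf lgqj ggas ymdf fls uky yogub zfnnt
Hunk 3: at line 2 remove [ymdf,fls] add [shgu,uxxf,nnbps] -> 9 lines: benf lgqj ggas shgu uxxf nnbps uky yogub zfnnt
Hunk 4: at line 3 remove [uxxf,nnbps,uky] add [dnwi,hgyu,kntp] -> 9 lines: benf lgqj ggas shgu dnwi hgyu kntp yogub zfnnt
Hunk 5: at line 6 remove [kntp,yogub] add [msqe] -> 8 lines: benf lgqj ggas shgu dnwi hgyu msqe zfnnt
Final line count: 8

Answer: 8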